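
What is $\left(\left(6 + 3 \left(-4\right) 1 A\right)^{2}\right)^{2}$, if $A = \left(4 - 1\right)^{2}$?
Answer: $108243216$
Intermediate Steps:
$A = 9$ ($A = 3^{2} = 9$)
$\left(\left(6 + 3 \left(-4\right) 1 A\right)^{2}\right)^{2} = \left(\left(6 + 3 \left(-4\right) 1 \cdot 9\right)^{2}\right)^{2} = \left(\left(6 + \left(-12\right) 1 \cdot 9\right)^{2}\right)^{2} = \left(\left(6 - 108\right)^{2}\right)^{2} = \left(\left(-102\right)^{2}\right)^{2} = 10404^{2} = 108243216$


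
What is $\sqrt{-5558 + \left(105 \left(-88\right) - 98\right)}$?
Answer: $28 i \sqrt{19} \approx 122.05 i$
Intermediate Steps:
$\sqrt{-5558 + \left(105 \left(-88\right) - 98\right)} = \sqrt{-5558 - 9338} = \sqrt{-14896} = 28 i \sqrt{19}$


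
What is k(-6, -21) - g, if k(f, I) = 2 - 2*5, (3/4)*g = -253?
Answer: 988/3 ≈ 329.33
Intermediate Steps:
g = -1012/3 (g = (4/3)*(-253) = -1012/3 ≈ -337.33)
k(f, I) = -8 (k(f, I) = 2 - 10 = -8)
k(-6, -21) - g = -8 - 1*(-1012/3) = -8 + 1012/3 = 988/3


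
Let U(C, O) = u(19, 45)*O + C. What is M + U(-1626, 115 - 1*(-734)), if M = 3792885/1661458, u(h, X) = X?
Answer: 60778265067/1661458 ≈ 36581.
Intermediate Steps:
U(C, O) = C + 45*O (U(C, O) = 45*O + C = C + 45*O)
M = 3792885/1661458 (M = 3792885*(1/1661458) = 3792885/1661458 ≈ 2.2829)
M + U(-1626, 115 - 1*(-734)) = 3792885/1661458 + (-1626 + 45*(115 - 1*(-734))) = 3792885/1661458 + (-1626 + 45*(115 + 734)) = 3792885/1661458 + (-1626 + 45*849) = 3792885/1661458 + (-1626 + 38205) = 3792885/1661458 + 36579 = 60778265067/1661458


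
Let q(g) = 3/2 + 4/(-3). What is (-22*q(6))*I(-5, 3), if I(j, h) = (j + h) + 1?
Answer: 11/3 ≈ 3.6667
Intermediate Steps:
I(j, h) = 1 + h + j (I(j, h) = (h + j) + 1 = 1 + h + j)
q(g) = ⅙ (q(g) = 3*(½) + 4*(-⅓) = 3/2 - 4/3 = ⅙)
(-22*q(6))*I(-5, 3) = (-22*⅙)*(1 + 3 - 5) = -11/3*(-1) = 11/3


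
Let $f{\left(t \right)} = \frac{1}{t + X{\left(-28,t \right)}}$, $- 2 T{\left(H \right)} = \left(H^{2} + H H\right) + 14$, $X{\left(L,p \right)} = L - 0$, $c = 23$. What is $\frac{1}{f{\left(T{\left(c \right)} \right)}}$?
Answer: $-564$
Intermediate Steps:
$X{\left(L,p \right)} = L$ ($X{\left(L,p \right)} = L + 0 = L$)
$T{\left(H \right)} = -7 - H^{2}$ ($T{\left(H \right)} = - \frac{\left(H^{2} + H H\right) + 14}{2} = - \frac{\left(H^{2} + H^{2}\right) + 14}{2} = - \frac{2 H^{2} + 14}{2} = - \frac{14 + 2 H^{2}}{2} = -7 - H^{2}$)
$f{\left(t \right)} = \frac{1}{-28 + t}$ ($f{\left(t \right)} = \frac{1}{t - 28} = \frac{1}{-28 + t}$)
$\frac{1}{f{\left(T{\left(c \right)} \right)}} = \frac{1}{\frac{1}{-28 - 536}} = \frac{1}{\frac{1}{-564}} = \frac{1}{- \frac{1}{564}} = -564$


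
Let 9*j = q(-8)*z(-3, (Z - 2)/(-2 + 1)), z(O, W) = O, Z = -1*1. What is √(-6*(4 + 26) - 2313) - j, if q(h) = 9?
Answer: 3 + 3*I*√277 ≈ 3.0 + 49.93*I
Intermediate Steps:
Z = -1
j = -3 (j = (9*(-3))/9 = (⅑)*(-27) = -3)
√(-6*(4 + 26) - 2313) - j = √(-6*(4 + 26) - 2313) - 1*(-3) = √(-6*30 - 2313) + 3 = √(-180 - 2313) + 3 = √(-2493) + 3 = 3*I*√277 + 3 = 3 + 3*I*√277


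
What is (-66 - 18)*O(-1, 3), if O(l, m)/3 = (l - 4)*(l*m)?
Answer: -3780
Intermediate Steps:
O(l, m) = 3*l*m*(-4 + l) (O(l, m) = 3*((l - 4)*(l*m)) = 3*((-4 + l)*(l*m)) = 3*(l*m*(-4 + l)) = 3*l*m*(-4 + l))
(-66 - 18)*O(-1, 3) = (-66 - 18)*(3*(-1)*3*(-4 - 1)) = -252*(-1)*3*(-5) = -84*45 = -3780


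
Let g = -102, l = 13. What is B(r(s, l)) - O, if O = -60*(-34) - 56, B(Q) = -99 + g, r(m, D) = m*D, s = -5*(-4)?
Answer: -2185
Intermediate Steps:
s = 20
r(m, D) = D*m
B(Q) = -201 (B(Q) = -99 - 102 = -201)
O = 1984 (O = 2040 - 56 = 1984)
B(r(s, l)) - O = -201 - 1*1984 = -201 - 1984 = -2185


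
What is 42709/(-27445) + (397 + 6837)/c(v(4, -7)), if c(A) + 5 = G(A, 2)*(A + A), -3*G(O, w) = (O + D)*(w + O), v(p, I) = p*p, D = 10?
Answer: -411954003/137142665 ≈ -3.0038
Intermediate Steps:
v(p, I) = p**2
G(O, w) = -(10 + O)*(O + w)/3 (G(O, w) = -(O + 10)*(w + O)/3 = -(10 + O)*(O + w)/3)
c(A) = -5 + 2*A*(-20/3 - 4*A - A**2/3) (c(A) = -5 + (-10*A/3 - 10/3*2 - A**2/3 - 1/3*A*2)*(A + A) = -5 + (-10*A/3 - 20/3 - A**2/3 - 2*A/3)*(2*A) = -5 + (-20/3 - 4*A - A**2/3)*(2*A) = -5 + 2*A*(-20/3 - 4*A - A**2/3))
42709/(-27445) + (397 + 6837)/c(v(4, -7)) = 42709/(-27445) + (397 + 6837)/(-5 - 2/3*4**2*(20 + (4**2)**2 + 12*4**2)) = 42709*(-1/27445) + 7234/(-5 - 2/3*16*(20 + 16**2 + 12*16)) = -42709/27445 + 7234/(-5 - 2/3*16*(20 + 256 + 192)) = -42709/27445 + 7234/(-5 - 2/3*16*468) = -42709/27445 + 7234/(-5 - 4992) = -42709/27445 + 7234/(-4997) = -42709/27445 + 7234*(-1/4997) = -42709/27445 - 7234/4997 = -411954003/137142665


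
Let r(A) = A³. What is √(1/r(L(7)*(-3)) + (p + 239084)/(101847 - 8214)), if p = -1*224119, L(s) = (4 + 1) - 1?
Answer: √1520187333/97704 ≈ 0.39906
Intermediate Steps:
L(s) = 4 (L(s) = 5 - 1 = 4)
p = -224119
√(1/r(L(7)*(-3)) + (p + 239084)/(101847 - 8214)) = √(1/((4*(-3))³) + (-224119 + 239084)/(101847 - 8214)) = √(1/((-12)³) + 14965/93633) = √(1/(-1728) + 14965*(1/93633)) = √(-1/1728 + 14965/93633) = √(8588629/53932608) = √1520187333/97704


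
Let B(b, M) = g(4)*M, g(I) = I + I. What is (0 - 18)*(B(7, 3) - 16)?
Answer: -144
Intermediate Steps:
g(I) = 2*I
B(b, M) = 8*M (B(b, M) = (2*4)*M = 8*M)
(0 - 18)*(B(7, 3) - 16) = (0 - 18)*(8*3 - 16) = -18*(24 - 16) = -18*8 = -144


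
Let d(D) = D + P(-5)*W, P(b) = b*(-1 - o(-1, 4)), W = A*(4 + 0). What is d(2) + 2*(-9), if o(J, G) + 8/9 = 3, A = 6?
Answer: 1072/3 ≈ 357.33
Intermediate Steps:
o(J, G) = 19/9 (o(J, G) = -8/9 + 3 = 19/9)
W = 24 (W = 6*(4 + 0) = 6*4 = 24)
P(b) = -28*b/9 (P(b) = b*(-1 - 1*19/9) = b*(-1 - 19/9) = b*(-28/9) = -28*b/9)
d(D) = 1120/3 + D (d(D) = D - 28/9*(-5)*24 = D + (140/9)*24 = D + 1120/3 = 1120/3 + D)
d(2) + 2*(-9) = (1120/3 + 2) + 2*(-9) = 1126/3 - 18 = 1072/3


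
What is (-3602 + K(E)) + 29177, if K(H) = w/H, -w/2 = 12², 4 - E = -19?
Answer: 587937/23 ≈ 25562.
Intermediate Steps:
E = 23 (E = 4 - 1*(-19) = 4 + 19 = 23)
w = -288 (w = -2*12² = -2*144 = -288)
K(H) = -288/H
(-3602 + K(E)) + 29177 = (-3602 - 288/23) + 29177 = -83134/23 + 29177 = 587937/23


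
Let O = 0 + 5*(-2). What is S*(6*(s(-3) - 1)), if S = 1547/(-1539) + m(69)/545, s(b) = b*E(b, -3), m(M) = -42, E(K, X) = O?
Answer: -52649674/279585 ≈ -188.31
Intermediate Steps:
O = -10 (O = 0 - 10 = -10)
E(K, X) = -10
s(b) = -10*b (s(b) = b*(-10) = -10*b)
S = -907753/838755 (S = 1547/(-1539) - 42/545 = 1547*(-1/1539) - 42*1/545 = -1547/1539 - 42/545 = -907753/838755 ≈ -1.0823)
S*(6*(s(-3) - 1)) = -1815506*(-10*(-3) - 1)/279585 = -1815506*(30 - 1)/279585 = -1815506*29/279585 = -907753/838755*174 = -52649674/279585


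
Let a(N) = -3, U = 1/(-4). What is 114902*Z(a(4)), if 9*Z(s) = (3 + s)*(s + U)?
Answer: 0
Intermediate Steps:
U = -1/4 ≈ -0.25000
Z(s) = (3 + s)*(-1/4 + s)/9 (Z(s) = ((3 + s)*(s - 1/4))/9 = ((3 + s)*(-1/4 + s))/9 = (3 + s)*(-1/4 + s)/9)
114902*Z(a(4)) = 114902*(-1/12 + (1/9)*(-3)**2 + (11/36)*(-3)) = 114902*(-1/12 + (1/9)*9 - 11/12) = 114902*(-1/12 + 1 - 11/12) = 114902*0 = 0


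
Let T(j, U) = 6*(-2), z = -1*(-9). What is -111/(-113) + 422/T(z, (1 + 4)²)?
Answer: -23177/678 ≈ -34.184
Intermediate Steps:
z = 9
T(j, U) = -12
-111/(-113) + 422/T(z, (1 + 4)²) = -111/(-113) + 422/(-12) = -111*(-1/113) + 422*(-1/12) = 111/113 - 211/6 = -23177/678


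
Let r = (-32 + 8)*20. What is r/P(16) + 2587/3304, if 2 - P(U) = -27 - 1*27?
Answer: -25733/3304 ≈ -7.7884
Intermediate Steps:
P(U) = 56 (P(U) = 2 - (-27 - 1*27) = 2 - (-27 - 27) = 2 - 1*(-54) = 2 + 54 = 56)
r = -480 (r = -24*20 = -480)
r/P(16) + 2587/3304 = -480/56 + 2587/3304 = -480*1/56 + 2587*(1/3304) = -60/7 + 2587/3304 = -25733/3304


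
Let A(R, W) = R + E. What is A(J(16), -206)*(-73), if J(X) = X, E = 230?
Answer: -17958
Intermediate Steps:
A(R, W) = 230 + R (A(R, W) = R + 230 = 230 + R)
A(J(16), -206)*(-73) = (230 + 16)*(-73) = 246*(-73) = -17958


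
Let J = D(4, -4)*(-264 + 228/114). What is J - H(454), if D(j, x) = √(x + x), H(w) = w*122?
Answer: -55388 - 524*I*√2 ≈ -55388.0 - 741.05*I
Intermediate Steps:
H(w) = 122*w
D(j, x) = √2*√x (D(j, x) = √(2*x) = √2*√x)
J = -524*I*√2 (J = (√2*√(-4))*(-264 + 228/114) = (√2*(2*I))*(-264 + 228*(1/114)) = (2*I*√2)*(-264 + 2) = (2*I*√2)*(-262) = -524*I*√2 ≈ -741.05*I)
J - H(454) = -524*I*√2 - 122*454 = -524*I*√2 - 1*55388 = -524*I*√2 - 55388 = -55388 - 524*I*√2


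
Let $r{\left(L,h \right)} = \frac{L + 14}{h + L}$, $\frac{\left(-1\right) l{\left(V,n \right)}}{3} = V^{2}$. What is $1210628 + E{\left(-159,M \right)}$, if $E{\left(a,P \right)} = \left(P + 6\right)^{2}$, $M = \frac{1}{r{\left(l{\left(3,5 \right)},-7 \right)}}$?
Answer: $\frac{204608676}{169} \approx 1.2107 \cdot 10^{6}$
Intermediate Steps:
$l{\left(V,n \right)} = - 3 V^{2}$
$r{\left(L,h \right)} = \frac{14 + L}{L + h}$
$M = \frac{34}{13}$ ($M = \frac{1}{\frac{1}{- 3 \cdot 3^{2} - 7} \left(14 - 3 \cdot 3^{2}\right)} = \frac{1}{\frac{1}{\left(-3\right) 9 - 7} \left(14 - 27\right)} = \frac{1}{\frac{1}{-27 - 7} \left(14 - 27\right)} = \frac{1}{\frac{1}{-34} \left(-13\right)} = \frac{1}{\left(- \frac{1}{34}\right) \left(-13\right)} = \frac{1}{\frac{13}{34}} = \frac{34}{13} \approx 2.6154$)
$E{\left(a,P \right)} = \left(6 + P\right)^{2}$
$1210628 + E{\left(-159,M \right)} = 1210628 + \left(6 + \frac{34}{13}\right)^{2} = 1210628 + \left(\frac{112}{13}\right)^{2} = 1210628 + \frac{12544}{169} = \frac{204608676}{169}$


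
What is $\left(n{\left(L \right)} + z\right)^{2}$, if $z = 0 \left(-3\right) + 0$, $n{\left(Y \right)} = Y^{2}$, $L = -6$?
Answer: $1296$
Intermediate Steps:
$z = 0$ ($z = 0 + 0 = 0$)
$\left(n{\left(L \right)} + z\right)^{2} = \left(\left(-6\right)^{2} + 0\right)^{2} = \left(36 + 0\right)^{2} = 36^{2} = 1296$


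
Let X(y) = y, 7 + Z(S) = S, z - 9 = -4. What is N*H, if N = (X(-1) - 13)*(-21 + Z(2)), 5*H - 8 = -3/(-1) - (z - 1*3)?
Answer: 3276/5 ≈ 655.20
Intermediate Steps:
z = 5 (z = 9 - 4 = 5)
Z(S) = -7 + S
H = 9/5 (H = 8/5 + (-3/(-1) - (5 - 1*3))/5 = 8/5 + (-3*(-1) - (5 - 3))/5 = 8/5 + (3 - 1*2)/5 = 8/5 + (3 - 2)/5 = 8/5 + (⅕)*1 = 8/5 + ⅕ = 9/5 ≈ 1.8000)
N = 364 (N = (-1 - 13)*(-21 + (-7 + 2)) = -14*(-21 - 5) = -14*(-26) = 364)
N*H = 364*(9/5) = 3276/5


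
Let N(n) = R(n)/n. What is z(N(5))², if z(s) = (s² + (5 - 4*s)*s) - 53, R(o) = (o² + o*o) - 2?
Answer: 49519369/625 ≈ 79231.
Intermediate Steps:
R(o) = -2 + 2*o² (R(o) = (o² + o²) - 2 = 2*o² - 2 = -2 + 2*o²)
N(n) = (-2 + 2*n²)/n
z(s) = -53 + s² + s*(5 - 4*s) (z(s) = (s² + s*(5 - 4*s)) - 53 = -53 + s² + s*(5 - 4*s))
z(N(5))² = (-53 - 3*(-2/5 + 2*5)² + 5*(-2/5 + 2*5))² = (-53 - 3*(-2*⅕ + 10)² + 5*(-2*⅕ + 10))² = (-53 - 3*(-⅖ + 10)² + 5*(-⅖ + 10))² = (-53 - 3*(48/5)² + 5*(48/5))² = (-53 - 3*2304/25 + 48)² = (-53 - 6912/25 + 48)² = (-7037/25)² = 49519369/625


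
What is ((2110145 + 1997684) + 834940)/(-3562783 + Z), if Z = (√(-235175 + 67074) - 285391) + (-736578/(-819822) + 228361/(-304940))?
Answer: -33021015602632845729086352237315740/25708385360216841976418176680345249 - 8580957328397693856833699600*I*√168101/25708385360216841976418176680345249 ≈ -1.2844 - 0.00013685*I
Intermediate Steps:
Z = -11891119939443717/41666086780 + I*√168101 (Z = (√(-168101) - 285391) + (-736578*(-1/819822) + 228361*(-1/304940)) = (I*√168101 - 285391) + (122763/136637 - 228361/304940) = (-285391 + I*√168101) + 6232787263/41666086780 = -11891119939443717/41666086780 + I*√168101 ≈ -2.8539e+5 + 410.0*I)
((2110145 + 1997684) + 834940)/(-3562783 + Z) = ((2110145 + 1997684) + 834940)/(-3562783 + (-11891119939443717/41666086780 + I*√168101)) = (4107829 + 834940)/(-160338345595752457/41666086780 + I*√168101) = 4942769/(-160338345595752457/41666086780 + I*√168101)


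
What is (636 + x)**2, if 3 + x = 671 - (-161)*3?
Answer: 3193369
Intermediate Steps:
x = 1151 (x = -3 + (671 - (-161)*3) = -3 + (671 - 1*(-483)) = -3 + (671 + 483) = -3 + 1154 = 1151)
(636 + x)**2 = (636 + 1151)**2 = 1787**2 = 3193369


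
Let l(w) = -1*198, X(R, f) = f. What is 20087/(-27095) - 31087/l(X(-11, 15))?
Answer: 838325039/5364810 ≈ 156.26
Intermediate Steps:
l(w) = -198
20087/(-27095) - 31087/l(X(-11, 15)) = 20087/(-27095) - 31087/(-198) = 20087*(-1/27095) - 31087*(-1/198) = -20087/27095 + 31087/198 = 838325039/5364810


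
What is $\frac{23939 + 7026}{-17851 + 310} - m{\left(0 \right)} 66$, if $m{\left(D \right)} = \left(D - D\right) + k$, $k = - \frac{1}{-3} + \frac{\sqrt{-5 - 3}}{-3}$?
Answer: $- \frac{416867}{17541} + 44 i \sqrt{2} \approx -23.765 + 62.225 i$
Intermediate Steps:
$k = \frac{1}{3} - \frac{2 i \sqrt{2}}{3}$ ($k = \left(-1\right) \left(- \frac{1}{3}\right) + \sqrt{-8} \left(- \frac{1}{3}\right) = \frac{1}{3} + 2 i \sqrt{2} \left(- \frac{1}{3}\right) = \frac{1}{3} - \frac{2 i \sqrt{2}}{3} \approx 0.33333 - 0.94281 i$)
$m{\left(D \right)} = \frac{1}{3} - \frac{2 i \sqrt{2}}{3}$ ($m{\left(D \right)} = \left(D - D\right) + \left(\frac{1}{3} - \frac{2 i \sqrt{2}}{3}\right) = 0 + \left(\frac{1}{3} - \frac{2 i \sqrt{2}}{3}\right) = \frac{1}{3} - \frac{2 i \sqrt{2}}{3}$)
$\frac{23939 + 7026}{-17851 + 310} - m{\left(0 \right)} 66 = \frac{23939 + 7026}{-17851 + 310} - \left(\frac{1}{3} - \frac{2 i \sqrt{2}}{3}\right) 66 = \frac{30965}{-17541} - \left(22 - 44 i \sqrt{2}\right) = 30965 \left(- \frac{1}{17541}\right) - \left(22 - 44 i \sqrt{2}\right) = - \frac{30965}{17541} - \left(22 - 44 i \sqrt{2}\right) = - \frac{416867}{17541} + 44 i \sqrt{2}$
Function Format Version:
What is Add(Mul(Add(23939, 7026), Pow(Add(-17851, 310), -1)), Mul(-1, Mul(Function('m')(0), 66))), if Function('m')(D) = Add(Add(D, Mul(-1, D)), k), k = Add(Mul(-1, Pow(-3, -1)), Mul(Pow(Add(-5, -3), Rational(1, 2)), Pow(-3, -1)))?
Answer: Add(Rational(-416867, 17541), Mul(44, I, Pow(2, Rational(1, 2)))) ≈ Add(-23.765, Mul(62.225, I))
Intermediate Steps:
k = Add(Rational(1, 3), Mul(Rational(-2, 3), I, Pow(2, Rational(1, 2)))) (k = Add(Mul(-1, Rational(-1, 3)), Mul(Pow(-8, Rational(1, 2)), Rational(-1, 3))) = Add(Rational(1, 3), Mul(Mul(2, I, Pow(2, Rational(1, 2))), Rational(-1, 3))) = Add(Rational(1, 3), Mul(Rational(-2, 3), I, Pow(2, Rational(1, 2)))) ≈ Add(0.33333, Mul(-0.94281, I)))
Function('m')(D) = Add(Rational(1, 3), Mul(Rational(-2, 3), I, Pow(2, Rational(1, 2)))) (Function('m')(D) = Add(Add(D, Mul(-1, D)), Add(Rational(1, 3), Mul(Rational(-2, 3), I, Pow(2, Rational(1, 2))))) = Add(0, Add(Rational(1, 3), Mul(Rational(-2, 3), I, Pow(2, Rational(1, 2))))) = Add(Rational(1, 3), Mul(Rational(-2, 3), I, Pow(2, Rational(1, 2)))))
Add(Mul(Add(23939, 7026), Pow(Add(-17851, 310), -1)), Mul(-1, Mul(Function('m')(0), 66))) = Add(Mul(Add(23939, 7026), Pow(Add(-17851, 310), -1)), Mul(-1, Mul(Add(Rational(1, 3), Mul(Rational(-2, 3), I, Pow(2, Rational(1, 2)))), 66))) = Add(Mul(30965, Pow(-17541, -1)), Mul(-1, Add(22, Mul(-44, I, Pow(2, Rational(1, 2)))))) = Add(Mul(30965, Rational(-1, 17541)), Add(-22, Mul(44, I, Pow(2, Rational(1, 2))))) = Add(Rational(-30965, 17541), Add(-22, Mul(44, I, Pow(2, Rational(1, 2))))) = Add(Rational(-416867, 17541), Mul(44, I, Pow(2, Rational(1, 2))))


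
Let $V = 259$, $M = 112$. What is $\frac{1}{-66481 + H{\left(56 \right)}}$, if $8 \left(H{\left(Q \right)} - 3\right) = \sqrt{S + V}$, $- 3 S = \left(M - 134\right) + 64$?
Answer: $- \frac{4254592}{282836766731} - \frac{56 \sqrt{5}}{282836766731} \approx -1.5043 \cdot 10^{-5}$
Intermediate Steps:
$S = -14$ ($S = - \frac{\left(112 - 134\right) + 64}{3} = - \frac{-22 + 64}{3} = \left(- \frac{1}{3}\right) 42 = -14$)
$H{\left(Q \right)} = 3 + \frac{7 \sqrt{5}}{8}$ ($H{\left(Q \right)} = 3 + \frac{\sqrt{-14 + 259}}{8} = 3 + \frac{\sqrt{245}}{8} = 3 + \frac{7 \sqrt{5}}{8}$)
$\frac{1}{-66481 + H{\left(56 \right)}} = \frac{1}{-66481 + \left(3 + \frac{7 \sqrt{5}}{8}\right)} = \frac{1}{-66478 + \frac{7 \sqrt{5}}{8}}$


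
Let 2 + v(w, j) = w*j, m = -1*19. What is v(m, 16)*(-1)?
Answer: 306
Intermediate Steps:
m = -19
v(w, j) = -2 + j*w (v(w, j) = -2 + w*j = -2 + j*w)
v(m, 16)*(-1) = (-2 + 16*(-19))*(-1) = (-2 - 304)*(-1) = -306*(-1) = 306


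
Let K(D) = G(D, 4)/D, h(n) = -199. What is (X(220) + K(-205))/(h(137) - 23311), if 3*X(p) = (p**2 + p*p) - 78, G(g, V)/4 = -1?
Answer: -9914011/7229325 ≈ -1.3714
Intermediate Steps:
G(g, V) = -4 (G(g, V) = 4*(-1) = -4)
X(p) = -26 + 2*p**2/3 (X(p) = ((p**2 + p*p) - 78)/3 = ((p**2 + p**2) - 78)/3 = (2*p**2 - 78)/3 = (-78 + 2*p**2)/3 = -26 + 2*p**2/3)
K(D) = -4/D
(X(220) + K(-205))/(h(137) - 23311) = ((-26 + (2/3)*220**2) - 4/(-205))/(-199 - 23311) = ((-26 + (2/3)*48400) - 4*(-1/205))/(-23510) = ((-26 + 96800/3) + 4/205)*(-1/23510) = (96722/3 + 4/205)*(-1/23510) = (19828022/615)*(-1/23510) = -9914011/7229325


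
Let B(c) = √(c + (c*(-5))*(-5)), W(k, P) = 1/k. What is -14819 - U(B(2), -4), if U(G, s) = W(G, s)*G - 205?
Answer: -14615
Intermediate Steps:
B(c) = √26*√c (B(c) = √(c - 5*c*(-5)) = √(c + 25*c) = √(26*c) = √26*√c)
U(G, s) = -204 (U(G, s) = G/G - 205 = 1 - 205 = -204)
-14819 - U(B(2), -4) = -14819 - 1*(-204) = -14819 + 204 = -14615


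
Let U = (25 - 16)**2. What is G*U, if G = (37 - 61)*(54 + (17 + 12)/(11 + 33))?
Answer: -1168830/11 ≈ -1.0626e+5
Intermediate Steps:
U = 81 (U = 9**2 = 81)
G = -14430/11 (G = -24*(54 + 29/44) = -24*2405/44 = -14430/11 ≈ -1311.8)
G*U = -14430/11*81 = -1168830/11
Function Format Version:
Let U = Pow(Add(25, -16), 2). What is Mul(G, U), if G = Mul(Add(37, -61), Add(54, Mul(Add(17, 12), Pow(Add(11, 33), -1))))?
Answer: Rational(-1168830, 11) ≈ -1.0626e+5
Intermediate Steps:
U = 81 (U = Pow(9, 2) = 81)
G = Rational(-14430, 11) (G = Mul(-24, Add(54, Mul(29, Pow(44, -1)))) = Mul(-24, Add(54, Mul(29, Rational(1, 44)))) = Mul(-24, Add(54, Rational(29, 44))) = Mul(-24, Rational(2405, 44)) = Rational(-14430, 11) ≈ -1311.8)
Mul(G, U) = Mul(Rational(-14430, 11), 81) = Rational(-1168830, 11)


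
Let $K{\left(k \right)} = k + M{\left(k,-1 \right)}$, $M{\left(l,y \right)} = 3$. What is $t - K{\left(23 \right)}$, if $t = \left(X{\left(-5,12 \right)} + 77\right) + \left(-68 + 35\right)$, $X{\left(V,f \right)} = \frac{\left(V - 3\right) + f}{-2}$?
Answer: $16$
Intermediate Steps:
$X{\left(V,f \right)} = \frac{3}{2} - \frac{V}{2} - \frac{f}{2}$ ($X{\left(V,f \right)} = \left(\left(-3 + V\right) + f\right) \left(- \frac{1}{2}\right) = \left(-3 + V + f\right) \left(- \frac{1}{2}\right) = \frac{3}{2} - \frac{V}{2} - \frac{f}{2}$)
$t = 42$ ($t = \left(\left(\frac{3}{2} - - \frac{5}{2} - 6\right) + 77\right) + \left(-68 + 35\right) = \left(\left(\frac{3}{2} + \frac{5}{2} - 6\right) + 77\right) - 33 = \left(-2 + 77\right) - 33 = 75 - 33 = 42$)
$K{\left(k \right)} = 3 + k$ ($K{\left(k \right)} = k + 3 = 3 + k$)
$t - K{\left(23 \right)} = 42 - \left(3 + 23\right) = 42 - 26 = 16$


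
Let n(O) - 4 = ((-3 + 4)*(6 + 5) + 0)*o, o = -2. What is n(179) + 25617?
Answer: 25599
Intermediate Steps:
n(O) = -18 (n(O) = 4 + ((-3 + 4)*(6 + 5) + 0)*(-2) = 4 + (1*11 + 0)*(-2) = 4 + (11 + 0)*(-2) = 4 + 11*(-2) = 4 - 22 = -18)
n(179) + 25617 = -18 + 25617 = 25599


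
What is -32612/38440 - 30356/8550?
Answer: -1165901/265050 ≈ -4.3988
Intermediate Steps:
-32612/38440 - 30356/8550 = -32612*1/38440 - 30356*1/8550 = -263/310 - 15178/4275 = -1165901/265050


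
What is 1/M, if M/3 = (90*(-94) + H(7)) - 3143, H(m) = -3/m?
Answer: -7/243672 ≈ -2.8727e-5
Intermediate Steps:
M = -243672/7 (M = 3*((90*(-94) - 3/7) - 3143) = 3*((-8460 - 3*1/7) - 3143) = 3*((-8460 - 3/7) - 3143) = 3*(-59223/7 - 3143) = 3*(-81224/7) = -243672/7 ≈ -34810.)
1/M = 1/(-243672/7) = -7/243672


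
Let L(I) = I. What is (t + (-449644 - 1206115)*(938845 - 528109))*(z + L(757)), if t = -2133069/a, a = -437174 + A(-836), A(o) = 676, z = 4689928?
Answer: -1392446189440074174462855/436498 ≈ -3.1900e+18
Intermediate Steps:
a = -436498 (a = -437174 + 676 = -436498)
t = 2133069/436498 (t = -2133069/(-436498) = -2133069*(-1/436498) = 2133069/436498 ≈ 4.8868)
(t + (-449644 - 1206115)*(938845 - 528109))*(z + L(757)) = (2133069/436498 + (-449644 - 1206115)*(938845 - 528109))*(4689928 + 757) = (2133069/436498 - 1655759*410736)*4690685 = (2133069/436498 - 680079828624)*4690685 = -296853485032585683/436498*4690685 = -1392446189440074174462855/436498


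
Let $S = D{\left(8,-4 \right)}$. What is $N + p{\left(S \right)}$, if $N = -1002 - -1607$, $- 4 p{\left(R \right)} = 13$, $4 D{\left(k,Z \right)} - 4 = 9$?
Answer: $\frac{2407}{4} \approx 601.75$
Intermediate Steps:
$D{\left(k,Z \right)} = \frac{13}{4}$ ($D{\left(k,Z \right)} = 1 + \frac{1}{4} \cdot 9 = 1 + \frac{9}{4} = \frac{13}{4}$)
$S = \frac{13}{4} \approx 3.25$
$p{\left(R \right)} = - \frac{13}{4}$ ($p{\left(R \right)} = \left(- \frac{1}{4}\right) 13 = - \frac{13}{4}$)
$N = 605$ ($N = -1002 + 1607 = 605$)
$N + p{\left(S \right)} = 605 - \frac{13}{4} = \frac{2407}{4}$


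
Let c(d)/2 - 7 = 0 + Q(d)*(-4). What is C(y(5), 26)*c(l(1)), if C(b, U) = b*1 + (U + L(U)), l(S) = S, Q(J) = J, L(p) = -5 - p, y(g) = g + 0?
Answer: 0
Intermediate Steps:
y(g) = g
C(b, U) = -5 + b (C(b, U) = b*1 + (U + (-5 - U)) = b - 5 = -5 + b)
c(d) = 14 - 8*d (c(d) = 14 + 2*(0 + d*(-4)) = 14 + 2*(0 - 4*d) = 14 + 2*(-4*d) = 14 - 8*d)
C(y(5), 26)*c(l(1)) = (-5 + 5)*(14 - 8*1) = 0*(14 - 8) = 0*6 = 0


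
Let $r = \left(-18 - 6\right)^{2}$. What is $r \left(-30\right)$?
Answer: $-17280$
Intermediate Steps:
$r = 576$ ($r = \left(-24\right)^{2} = 576$)
$r \left(-30\right) = 576 \left(-30\right) = -17280$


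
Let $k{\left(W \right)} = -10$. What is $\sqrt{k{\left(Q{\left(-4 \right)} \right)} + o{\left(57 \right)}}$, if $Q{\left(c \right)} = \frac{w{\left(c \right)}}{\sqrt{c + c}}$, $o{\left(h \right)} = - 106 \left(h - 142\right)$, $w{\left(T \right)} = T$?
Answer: $30 \sqrt{10} \approx 94.868$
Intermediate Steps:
$o{\left(h \right)} = 15052 - 106 h$ ($o{\left(h \right)} = - 106 \left(-142 + h\right) = 15052 - 106 h$)
$Q{\left(c \right)} = \frac{\sqrt{2} \sqrt{c}}{2}$ ($Q{\left(c \right)} = \frac{c}{\sqrt{c + c}} = \frac{c}{\sqrt{2 c}} = \frac{c}{\sqrt{2} \sqrt{c}} = c \frac{\sqrt{2}}{2 \sqrt{c}} = \frac{\sqrt{2} \sqrt{c}}{2}$)
$\sqrt{k{\left(Q{\left(-4 \right)} \right)} + o{\left(57 \right)}} = \sqrt{-10 + \left(15052 - 6042\right)} = \sqrt{-10 + 9010} = \sqrt{9000} = 30 \sqrt{10}$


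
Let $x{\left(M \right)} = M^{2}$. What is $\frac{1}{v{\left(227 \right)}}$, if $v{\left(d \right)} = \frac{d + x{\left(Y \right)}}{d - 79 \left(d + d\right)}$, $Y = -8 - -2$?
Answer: $- \frac{35639}{263} \approx -135.51$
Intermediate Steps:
$Y = -6$ ($Y = -8 + 2 = -6$)
$v{\left(d \right)} = - \frac{36 + d}{157 d}$ ($v{\left(d \right)} = \frac{d + \left(-6\right)^{2}}{d - 79 \left(d + d\right)} = \frac{d + 36}{d - 79 \cdot 2 d} = \frac{36 + d}{d - 158 d} = \frac{36 + d}{\left(-157\right) d} = \left(36 + d\right) \left(- \frac{1}{157 d}\right) = - \frac{36 + d}{157 d}$)
$\frac{1}{v{\left(227 \right)}} = \frac{1}{\frac{1}{157} \cdot \frac{1}{227} \left(-36 - 227\right)} = \frac{1}{\frac{1}{157} \cdot \frac{1}{227} \left(-263\right)} = \frac{1}{- \frac{263}{35639}} = - \frac{35639}{263}$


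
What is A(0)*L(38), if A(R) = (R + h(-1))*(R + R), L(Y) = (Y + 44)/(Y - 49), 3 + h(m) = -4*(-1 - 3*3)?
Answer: 0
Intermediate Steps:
h(m) = 37 (h(m) = -3 - 4*(-1 - 3*3) = -3 - 4*(-1 - 9) = -3 - 4*(-10) = -3 + 40 = 37)
L(Y) = (44 + Y)/(-49 + Y)
A(R) = 2*R*(37 + R) (A(R) = (R + 37)*(R + R) = (37 + R)*(2*R) = 2*R*(37 + R))
A(0)*L(38) = (2*0*(37 + 0))*((44 + 38)/(-49 + 38)) = (2*0*37)*(82/(-11)) = 0*(-1/11*82) = 0*(-82/11) = 0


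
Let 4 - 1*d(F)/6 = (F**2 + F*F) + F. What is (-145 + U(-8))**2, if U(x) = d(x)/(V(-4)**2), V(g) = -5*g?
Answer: 53831569/2500 ≈ 21533.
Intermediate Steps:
d(F) = 24 - 12*F**2 - 6*F (d(F) = 24 - 6*((F**2 + F*F) + F) = 24 - 6*((F**2 + F**2) + F) = 24 - 6*(2*F**2 + F) = 24 - 6*(F + 2*F**2) = 24 + (-12*F**2 - 6*F) = 24 - 12*F**2 - 6*F)
U(x) = 3/50 - 3*x**2/100 - 3*x/200 (U(x) = (24 - 12*x**2 - 6*x)/((-5*(-4))**2) = (24 - 12*x**2 - 6*x)/(20**2) = (24 - 12*x**2 - 6*x)/400 = (24 - 12*x**2 - 6*x)*(1/400) = 3/50 - 3*x**2/100 - 3*x/200)
(-145 + U(-8))**2 = (-145 + (3/50 - 3/100*(-8)**2 - 3/200*(-8)))**2 = (-145 + (3/50 - 3/100*64 + 3/25))**2 = (-145 + (3/50 - 48/25 + 3/25))**2 = (-145 - 87/50)**2 = (-7337/50)**2 = 53831569/2500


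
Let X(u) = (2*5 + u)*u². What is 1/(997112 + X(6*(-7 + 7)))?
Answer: 1/997112 ≈ 1.0029e-6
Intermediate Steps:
X(u) = u²*(10 + u) (X(u) = (10 + u)*u² = u²*(10 + u))
1/(997112 + X(6*(-7 + 7))) = 1/(997112 + (6*(-7 + 7))²*(10 + 6*(-7 + 7))) = 1/(997112 + (6*0)²*(10 + 6*0)) = 1/(997112 + 0²*(10 + 0)) = 1/(997112 + 0*10) = 1/(997112 + 0) = 1/997112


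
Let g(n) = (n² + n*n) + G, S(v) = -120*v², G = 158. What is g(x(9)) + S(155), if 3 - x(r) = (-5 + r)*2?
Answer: -2882792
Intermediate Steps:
x(r) = 13 - 2*r (x(r) = 3 - (-5 + r)*2 = 3 - (-10 + 2*r) = 3 + (10 - 2*r) = 13 - 2*r)
g(n) = 158 + 2*n² (g(n) = (n² + n*n) + 158 = (n² + n²) + 158 = 2*n² + 158 = 158 + 2*n²)
g(x(9)) + S(155) = (158 + 2*(13 - 2*9)²) - 120*155² = (158 + 2*(13 - 18)²) - 120*24025 = (158 + 2*(-5)²) - 2883000 = (158 + 2*25) - 2883000 = (158 + 50) - 2883000 = 208 - 2883000 = -2882792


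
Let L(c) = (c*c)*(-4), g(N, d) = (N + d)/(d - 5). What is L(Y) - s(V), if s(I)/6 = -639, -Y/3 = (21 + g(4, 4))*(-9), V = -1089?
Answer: -488970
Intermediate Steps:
g(N, d) = (N + d)/(-5 + d)
Y = 351 (Y = -3*(21 + (4 + 4)/(-5 + 4))*(-9) = -3*(21 + 8/(-1))*(-9) = -3*(21 - 1*8)*(-9) = -3*(21 - 8)*(-9) = -39*(-9) = -3*(-117) = 351)
s(I) = -3834 (s(I) = 6*(-639) = -3834)
L(c) = -4*c**2 (L(c) = c**2*(-4) = -4*c**2)
L(Y) - s(V) = -4*351**2 - 1*(-3834) = -4*123201 + 3834 = -492804 + 3834 = -488970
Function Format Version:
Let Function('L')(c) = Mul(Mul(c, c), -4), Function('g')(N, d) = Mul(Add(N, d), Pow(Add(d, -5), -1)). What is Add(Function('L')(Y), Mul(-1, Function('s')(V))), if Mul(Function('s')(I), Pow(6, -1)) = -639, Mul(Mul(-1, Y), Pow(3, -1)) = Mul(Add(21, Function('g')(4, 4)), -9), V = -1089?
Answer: -488970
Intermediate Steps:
Function('g')(N, d) = Mul(Pow(Add(-5, d), -1), Add(N, d)) (Function('g')(N, d) = Mul(Add(N, d), Pow(Add(-5, d), -1)) = Mul(Pow(Add(-5, d), -1), Add(N, d)))
Y = 351 (Y = Mul(-3, Mul(Add(21, Mul(Pow(Add(-5, 4), -1), Add(4, 4))), -9)) = Mul(-3, Mul(Add(21, Mul(Pow(-1, -1), 8)), -9)) = Mul(-3, Mul(Add(21, Mul(-1, 8)), -9)) = Mul(-3, Mul(Add(21, -8), -9)) = Mul(-3, Mul(13, -9)) = Mul(-3, -117) = 351)
Function('s')(I) = -3834 (Function('s')(I) = Mul(6, -639) = -3834)
Function('L')(c) = Mul(-4, Pow(c, 2)) (Function('L')(c) = Mul(Pow(c, 2), -4) = Mul(-4, Pow(c, 2)))
Add(Function('L')(Y), Mul(-1, Function('s')(V))) = Add(Mul(-4, Pow(351, 2)), Mul(-1, -3834)) = Add(Mul(-4, 123201), 3834) = Add(-492804, 3834) = -488970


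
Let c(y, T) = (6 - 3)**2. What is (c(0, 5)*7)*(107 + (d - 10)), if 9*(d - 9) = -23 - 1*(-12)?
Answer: 6601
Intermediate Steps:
d = 70/9 (d = 9 + (-23 - 1*(-12))/9 = 9 + (-23 + 12)/9 = 9 + (1/9)*(-11) = 9 - 11/9 = 70/9 ≈ 7.7778)
c(y, T) = 9 (c(y, T) = 3**2 = 9)
(c(0, 5)*7)*(107 + (d - 10)) = (9*7)*(107 + (70/9 - 10)) = 63*(107 - 20/9) = 63*(943/9) = 6601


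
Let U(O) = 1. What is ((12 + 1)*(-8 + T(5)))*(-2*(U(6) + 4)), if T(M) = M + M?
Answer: -260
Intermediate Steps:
T(M) = 2*M
((12 + 1)*(-8 + T(5)))*(-2*(U(6) + 4)) = ((12 + 1)*(-8 + 2*5))*(-2*(1 + 4)) = (13*(-8 + 10))*(-2*5) = (13*2)*(-10) = 26*(-10) = -260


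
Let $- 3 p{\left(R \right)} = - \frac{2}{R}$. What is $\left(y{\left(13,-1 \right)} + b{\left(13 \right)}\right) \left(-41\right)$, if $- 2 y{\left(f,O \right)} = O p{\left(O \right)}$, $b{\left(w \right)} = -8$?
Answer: $\frac{1025}{3} \approx 341.67$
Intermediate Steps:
$p{\left(R \right)} = \frac{2}{3 R}$ ($p{\left(R \right)} = - \frac{\left(-2\right) \frac{1}{R}}{3} = \frac{2}{3 R}$)
$y{\left(f,O \right)} = - \frac{1}{3}$ ($y{\left(f,O \right)} = - \frac{O \frac{2}{3 O}}{2} = \left(- \frac{1}{2}\right) \frac{2}{3} = - \frac{1}{3}$)
$\left(y{\left(13,-1 \right)} + b{\left(13 \right)}\right) \left(-41\right) = \left(- \frac{1}{3} - 8\right) \left(-41\right) = \left(- \frac{25}{3}\right) \left(-41\right) = \frac{1025}{3}$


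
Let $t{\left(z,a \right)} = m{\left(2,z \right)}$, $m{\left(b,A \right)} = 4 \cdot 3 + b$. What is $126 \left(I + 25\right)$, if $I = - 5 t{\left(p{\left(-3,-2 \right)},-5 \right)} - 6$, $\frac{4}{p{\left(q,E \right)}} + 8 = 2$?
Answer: $-6426$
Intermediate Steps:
$m{\left(b,A \right)} = 12 + b$
$p{\left(q,E \right)} = - \frac{2}{3}$ ($p{\left(q,E \right)} = \frac{4}{-8 + 2} = \frac{4}{-6} = 4 \left(- \frac{1}{6}\right) = - \frac{2}{3}$)
$t{\left(z,a \right)} = 14$ ($t{\left(z,a \right)} = 12 + 2 = 14$)
$I = -76$ ($I = \left(-5\right) 14 - 6 = -70 - 6 = -76$)
$126 \left(I + 25\right) = 126 \left(-76 + 25\right) = 126 \left(-51\right) = -6426$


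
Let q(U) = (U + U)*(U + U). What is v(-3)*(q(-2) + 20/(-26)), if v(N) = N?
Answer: -594/13 ≈ -45.692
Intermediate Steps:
q(U) = 4*U² (q(U) = (2*U)*(2*U) = 4*U²)
v(-3)*(q(-2) + 20/(-26)) = -3*(4*(-2)² + 20/(-26)) = -3*(4*4 + 20*(-1/26)) = -3*(16 - 10/13) = -3*198/13 = -594/13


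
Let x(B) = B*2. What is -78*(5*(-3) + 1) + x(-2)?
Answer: 1088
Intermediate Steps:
x(B) = 2*B
-78*(5*(-3) + 1) + x(-2) = -78*(5*(-3) + 1) + 2*(-2) = -78*(-15 + 1) - 4 = -78*(-14) - 4 = 1092 - 4 = 1088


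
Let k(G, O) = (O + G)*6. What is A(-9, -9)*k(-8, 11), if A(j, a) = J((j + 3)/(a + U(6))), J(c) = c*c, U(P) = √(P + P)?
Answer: 648/(9 - 2*√3)² ≈ 21.145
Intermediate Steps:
U(P) = √2*√P (U(P) = √(2*P) = √2*√P)
k(G, O) = 6*G + 6*O (k(G, O) = (G + O)*6 = 6*G + 6*O)
J(c) = c²
A(j, a) = (3 + j)²/(a + 2*√3)² (A(j, a) = ((j + 3)/(a + √2*√6))² = ((3 + j)/(a + 2*√3))² = (3 + j)²/(a + 2*√3)²)
A(-9, -9)*k(-8, 11) = ((3 - 9)²/(-9 + 2*√3)²)*(6*(-8) + 6*11) = ((-6)²/(-9 + 2*√3)²)*(-48 + 66) = (36/(-9 + 2*√3)²)*18 = 648/(-9 + 2*√3)²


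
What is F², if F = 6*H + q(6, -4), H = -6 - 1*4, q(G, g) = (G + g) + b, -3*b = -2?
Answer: 29584/9 ≈ 3287.1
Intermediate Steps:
b = ⅔ (b = -⅓*(-2) = ⅔ ≈ 0.66667)
q(G, g) = ⅔ + G + g (q(G, g) = (G + g) + ⅔ = ⅔ + G + g)
H = -10 (H = -6 - 4 = -10)
F = -172/3 (F = 6*(-10) + (⅔ + 6 - 4) = -60 + 8/3 = -172/3 ≈ -57.333)
F² = (-172/3)² = 29584/9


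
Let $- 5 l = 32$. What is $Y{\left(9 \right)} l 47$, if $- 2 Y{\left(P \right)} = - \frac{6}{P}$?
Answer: $- \frac{1504}{15} \approx -100.27$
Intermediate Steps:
$l = - \frac{32}{5}$ ($l = \left(- \frac{1}{5}\right) 32 = - \frac{32}{5} \approx -6.4$)
$Y{\left(P \right)} = \frac{3}{P}$ ($Y{\left(P \right)} = - \frac{\left(-6\right) \frac{1}{P}}{2} = \frac{3}{P}$)
$Y{\left(9 \right)} l 47 = \frac{3}{9} \left(- \frac{32}{5}\right) 47 = 3 \cdot \frac{1}{9} \left(- \frac{32}{5}\right) 47 = \frac{1}{3} \left(- \frac{32}{5}\right) 47 = \left(- \frac{32}{15}\right) 47 = - \frac{1504}{15}$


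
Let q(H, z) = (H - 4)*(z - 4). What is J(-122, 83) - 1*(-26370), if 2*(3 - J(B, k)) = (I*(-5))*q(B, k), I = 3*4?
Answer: -272247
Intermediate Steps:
q(H, z) = (-4 + H)*(-4 + z)
I = 12
J(B, k) = 483 - 120*B - 120*k + 30*B*k (J(B, k) = 3 - 12*(-5)*(16 - 4*B - 4*k + B*k)/2 = 3 - (-30)*(16 - 4*B - 4*k + B*k) = 3 - (-960 + 240*B + 240*k - 60*B*k)/2 = 3 + (480 - 120*B - 120*k + 30*B*k) = 483 - 120*B - 120*k + 30*B*k)
J(-122, 83) - 1*(-26370) = (483 - 120*(-122) - 120*83 + 30*(-122)*83) - 1*(-26370) = (483 + 14640 - 9960 - 303780) + 26370 = -298617 + 26370 = -272247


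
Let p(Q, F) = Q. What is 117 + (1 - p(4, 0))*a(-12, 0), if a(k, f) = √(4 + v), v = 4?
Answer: 117 - 6*√2 ≈ 108.51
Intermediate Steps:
a(k, f) = 2*√2 (a(k, f) = √(4 + 4) = √8 = 2*√2)
117 + (1 - p(4, 0))*a(-12, 0) = 117 + (1 - 1*4)*(2*√2) = 117 + (1 - 4)*(2*√2) = 117 - 6*√2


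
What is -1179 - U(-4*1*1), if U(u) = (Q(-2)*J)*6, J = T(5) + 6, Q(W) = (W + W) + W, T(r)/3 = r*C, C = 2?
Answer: 117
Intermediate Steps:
T(r) = 6*r (T(r) = 3*(r*2) = 3*(2*r) = 6*r)
Q(W) = 3*W (Q(W) = 2*W + W = 3*W)
J = 36 (J = 6*5 + 6 = 30 + 6 = 36)
U(u) = -1296 (U(u) = ((3*(-2))*36)*6 = -6*36*6 = -216*6 = -1296)
-1179 - U(-4*1*1) = -1179 - 1*(-1296) = -1179 + 1296 = 117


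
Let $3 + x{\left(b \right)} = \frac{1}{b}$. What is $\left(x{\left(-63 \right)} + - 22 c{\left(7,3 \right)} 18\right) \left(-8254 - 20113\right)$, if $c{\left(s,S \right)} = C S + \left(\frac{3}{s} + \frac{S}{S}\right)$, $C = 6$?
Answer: $\frac{13754988098}{63} \approx 2.1833 \cdot 10^{8}$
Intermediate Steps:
$x{\left(b \right)} = -3 + \frac{1}{b}$
$c{\left(s,S \right)} = 1 + \frac{3}{s} + 6 S$ ($c{\left(s,S \right)} = 6 S + \left(\frac{3}{s} + \frac{S}{S}\right) = 6 S + \left(\frac{3}{s} + 1\right) = 6 S + \left(1 + \frac{3}{s}\right) = 1 + \frac{3}{s} + 6 S$)
$\left(x{\left(-63 \right)} + - 22 c{\left(7,3 \right)} 18\right) \left(-8254 - 20113\right) = \left(\left(-3 + \frac{1}{-63}\right) + - 22 \left(1 + \frac{3}{7} + 6 \cdot 3\right) 18\right) \left(-8254 - 20113\right) = \left(\left(-3 - \frac{1}{63}\right) + - 22 \left(1 + 3 \cdot \frac{1}{7} + 18\right) 18\right) \left(-28367\right) = \left(- \frac{190}{63} + - 22 \left(1 + \frac{3}{7} + 18\right) 18\right) \left(-28367\right) = \left(- \frac{190}{63} + \left(-22\right) \frac{136}{7} \cdot 18\right) \left(-28367\right) = \left(- \frac{190}{63} - \frac{53856}{7}\right) \left(-28367\right) = \left(- \frac{484894}{63}\right) \left(-28367\right) = \frac{13754988098}{63}$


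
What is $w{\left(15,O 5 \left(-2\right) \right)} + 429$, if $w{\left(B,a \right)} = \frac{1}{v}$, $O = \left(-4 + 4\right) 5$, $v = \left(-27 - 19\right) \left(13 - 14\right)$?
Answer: $\frac{19735}{46} \approx 429.02$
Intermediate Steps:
$v = 46$ ($v = \left(-46\right) \left(-1\right) = 46$)
$O = 0$ ($O = 0 \cdot 5 = 0$)
$w{\left(B,a \right)} = \frac{1}{46}$
$w{\left(15,O 5 \left(-2\right) \right)} + 429 = \frac{1}{46} + 429 = \frac{19735}{46}$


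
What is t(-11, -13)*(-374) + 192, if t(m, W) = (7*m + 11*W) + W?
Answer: 87334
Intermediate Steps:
t(m, W) = 7*m + 12*W
t(-11, -13)*(-374) + 192 = (7*(-11) + 12*(-13))*(-374) + 192 = (-77 - 156)*(-374) + 192 = -233*(-374) + 192 = 87142 + 192 = 87334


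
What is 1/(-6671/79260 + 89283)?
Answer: 79260/7076563909 ≈ 1.1200e-5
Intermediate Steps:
1/(-6671/79260 + 89283) = 1/(7076563909/79260) = 79260/7076563909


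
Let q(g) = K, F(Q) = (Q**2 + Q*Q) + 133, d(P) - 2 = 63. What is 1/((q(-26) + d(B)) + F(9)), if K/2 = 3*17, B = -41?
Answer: 1/462 ≈ 0.0021645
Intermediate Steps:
K = 102 (K = 2*(3*17) = 2*51 = 102)
d(P) = 65 (d(P) = 2 + 63 = 65)
F(Q) = 133 + 2*Q**2 (F(Q) = (Q**2 + Q**2) + 133 = 2*Q**2 + 133 = 133 + 2*Q**2)
q(g) = 102
1/((q(-26) + d(B)) + F(9)) = 1/((102 + 65) + (133 + 2*9**2)) = 1/(167 + (133 + 2*81)) = 1/(167 + (133 + 162)) = 1/(167 + 295) = 1/462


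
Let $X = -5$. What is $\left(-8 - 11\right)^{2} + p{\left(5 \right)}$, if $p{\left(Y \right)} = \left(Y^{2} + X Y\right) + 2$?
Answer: $363$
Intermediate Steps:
$p{\left(Y \right)} = 2 + Y^{2} - 5 Y$ ($p{\left(Y \right)} = \left(Y^{2} - 5 Y\right) + 2 = 2 + Y^{2} - 5 Y$)
$\left(-8 - 11\right)^{2} + p{\left(5 \right)} = \left(-8 - 11\right)^{2} + \left(2 + 5^{2} - 25\right) = \left(-19\right)^{2} + \left(2 + 25 - 25\right) = 361 + 2 = 363$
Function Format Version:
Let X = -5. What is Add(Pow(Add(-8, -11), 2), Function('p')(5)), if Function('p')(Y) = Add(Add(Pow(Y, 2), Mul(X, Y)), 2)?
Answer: 363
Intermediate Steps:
Function('p')(Y) = Add(2, Pow(Y, 2), Mul(-5, Y)) (Function('p')(Y) = Add(Add(Pow(Y, 2), Mul(-5, Y)), 2) = Add(2, Pow(Y, 2), Mul(-5, Y)))
Add(Pow(Add(-8, -11), 2), Function('p')(5)) = Add(Pow(Add(-8, -11), 2), Add(2, Pow(5, 2), Mul(-5, 5))) = Add(Pow(-19, 2), Add(2, 25, -25)) = Add(361, 2) = 363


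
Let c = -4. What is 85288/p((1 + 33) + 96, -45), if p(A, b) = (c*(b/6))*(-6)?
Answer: -21322/45 ≈ -473.82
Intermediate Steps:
p(A, b) = 4*b (p(A, b) = -4*b/6*(-6) = -2*b/3*(-6) = 4*b)
85288/p((1 + 33) + 96, -45) = 85288/((4*(-45))) = 85288/(-180) = 85288*(-1/180) = -21322/45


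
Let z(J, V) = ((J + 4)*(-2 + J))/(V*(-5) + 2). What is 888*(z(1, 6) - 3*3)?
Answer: -54834/7 ≈ -7833.4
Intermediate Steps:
z(J, V) = (-2 + J)*(4 + J)/(2 - 5*V) (z(J, V) = ((4 + J)*(-2 + J))/(-5*V + 2) = ((-2 + J)*(4 + J))/(2 - 5*V) = (-2 + J)*(4 + J)/(2 - 5*V))
888*(z(1, 6) - 3*3) = 888*((8 - 1*1² - 2*1)/(-2 + 5*6) - 3*3) = 888*((8 - 1*1 - 2)/(-2 + 30) - 9) = 888*((8 - 1 - 2)/28 - 9) = 888*((1/28)*5 - 9) = 888*(5/28 - 9) = 888*(-247/28) = -54834/7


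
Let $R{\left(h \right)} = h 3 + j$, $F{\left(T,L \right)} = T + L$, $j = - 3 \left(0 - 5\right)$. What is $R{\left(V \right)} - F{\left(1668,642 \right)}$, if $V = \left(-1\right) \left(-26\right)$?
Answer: $-2217$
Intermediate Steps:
$j = 15$ ($j = \left(-3\right) \left(-5\right) = 15$)
$V = 26$
$F{\left(T,L \right)} = L + T$
$R{\left(h \right)} = 15 + 3 h$ ($R{\left(h \right)} = h 3 + 15 = 3 h + 15 = 15 + 3 h$)
$R{\left(V \right)} - F{\left(1668,642 \right)} = \left(15 + 3 \cdot 26\right) - \left(642 + 1668\right) = \left(15 + 78\right) - 2310 = 93 - 2310 = -2217$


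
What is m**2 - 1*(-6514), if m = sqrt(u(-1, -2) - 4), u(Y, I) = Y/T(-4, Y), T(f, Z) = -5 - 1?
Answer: 39061/6 ≈ 6510.2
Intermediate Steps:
T(f, Z) = -6
u(Y, I) = -Y/6 (u(Y, I) = Y/(-6) = Y*(-1/6) = -Y/6)
m = I*sqrt(138)/6 (m = sqrt(-1/6*(-1) - 4) = sqrt(1/6 - 4) = sqrt(-23/6) = I*sqrt(138)/6 ≈ 1.9579*I)
m**2 - 1*(-6514) = (I*sqrt(138)/6)**2 - 1*(-6514) = -23/6 + 6514 = 39061/6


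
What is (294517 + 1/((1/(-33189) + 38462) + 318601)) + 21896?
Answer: 3749672477222367/11850563906 ≈ 3.1641e+5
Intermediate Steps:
(294517 + 1/((1/(-33189) + 38462) + 318601)) + 21896 = (294517 + 1/((-1/33189 + 38462) + 318601)) + 21896 = (294517 + 1/(1276515317/33189 + 318601)) + 21896 = (294517 + 1/(11850563906/33189)) + 21896 = (294517 + 33189/11850563906) + 21896 = 3490192529936591/11850563906 + 21896 = 3749672477222367/11850563906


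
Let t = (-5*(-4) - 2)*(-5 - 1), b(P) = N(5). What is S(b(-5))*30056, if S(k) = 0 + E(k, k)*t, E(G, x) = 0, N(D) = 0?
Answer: 0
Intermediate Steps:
b(P) = 0
t = -108 (t = (20 - 2)*(-6) = 18*(-6) = -108)
S(k) = 0 (S(k) = 0 + 0*(-108) = 0 + 0 = 0)
S(b(-5))*30056 = 0*30056 = 0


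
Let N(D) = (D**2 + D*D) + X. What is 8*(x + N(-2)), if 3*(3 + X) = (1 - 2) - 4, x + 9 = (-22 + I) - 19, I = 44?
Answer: -64/3 ≈ -21.333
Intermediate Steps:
x = -6 (x = -9 + ((-22 + 44) - 19) = -9 + (22 - 19) = -9 + 3 = -6)
X = -14/3 (X = -3 + ((1 - 2) - 4)/3 = -3 + (-1 - 4)/3 = -3 + (1/3)*(-5) = -3 - 5/3 = -14/3 ≈ -4.6667)
N(D) = -14/3 + 2*D**2 (N(D) = (D**2 + D*D) - 14/3 = (D**2 + D**2) - 14/3 = 2*D**2 - 14/3 = -14/3 + 2*D**2)
8*(x + N(-2)) = 8*(-6 + (-14/3 + 2*(-2)**2)) = 8*(-6 + (-14/3 + 2*4)) = 8*(-6 + (-14/3 + 8)) = 8*(-6 + 10/3) = 8*(-8/3) = -64/3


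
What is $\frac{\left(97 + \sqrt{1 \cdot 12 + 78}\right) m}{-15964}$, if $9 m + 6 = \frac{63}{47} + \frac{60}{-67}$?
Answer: $\frac{565607}{150811908} + \frac{5831 \sqrt{10}}{50270636} \approx 0.0041172$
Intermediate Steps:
$m = - \frac{5831}{9447}$ ($m = - \frac{2}{3} + \frac{\frac{63}{47} + \frac{60}{-67}}{9} = - \frac{2}{3} + \frac{63 \cdot \frac{1}{47} + 60 \left(- \frac{1}{67}\right)}{9} = - \frac{2}{3} + \frac{\frac{63}{47} - \frac{60}{67}}{9} = - \frac{2}{3} + \frac{1}{9} \cdot \frac{1401}{3149} = - \frac{2}{3} + \frac{467}{9447} = - \frac{5831}{9447} \approx -0.61723$)
$\frac{\left(97 + \sqrt{1 \cdot 12 + 78}\right) m}{-15964} = \frac{\left(97 + \sqrt{1 \cdot 12 + 78}\right) \left(- \frac{5831}{9447}\right)}{-15964} = \left(97 + \sqrt{12 + 78}\right) \left(- \frac{5831}{9447}\right) \left(- \frac{1}{15964}\right) = \left(97 + \sqrt{90}\right) \left(- \frac{5831}{9447}\right) \left(- \frac{1}{15964}\right) = \left(97 + 3 \sqrt{10}\right) \left(- \frac{5831}{9447}\right) \left(- \frac{1}{15964}\right) = \left(- \frac{565607}{9447} - \frac{5831 \sqrt{10}}{3149}\right) \left(- \frac{1}{15964}\right) = \frac{565607}{150811908} + \frac{5831 \sqrt{10}}{50270636}$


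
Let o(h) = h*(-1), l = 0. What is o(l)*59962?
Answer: 0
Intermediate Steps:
o(h) = -h
o(l)*59962 = -1*0*59962 = 0*59962 = 0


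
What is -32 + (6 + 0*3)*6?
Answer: 4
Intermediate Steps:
-32 + (6 + 0*3)*6 = -32 + (6 + 0)*6 = -32 + 6*6 = -32 + 36 = 4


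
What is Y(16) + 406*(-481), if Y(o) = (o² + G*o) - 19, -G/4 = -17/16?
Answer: -194981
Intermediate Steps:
G = 17/4 (G = -(-68)/16 = -4*(-17/16) = 17/4 ≈ 4.2500)
Y(o) = -19 + o² + 17*o/4 (Y(o) = (o² + 17*o/4) - 19 = -19 + o² + 17*o/4)
Y(16) + 406*(-481) = (-19 + 16² + (17/4)*16) + 406*(-481) = (-19 + 256 + 68) - 195286 = 305 - 195286 = -194981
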